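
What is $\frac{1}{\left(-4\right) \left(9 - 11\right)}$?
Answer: $\frac{1}{8} \approx 0.125$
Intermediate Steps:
$\frac{1}{\left(-4\right) \left(9 - 11\right)} = \frac{1}{\left(-4\right) \left(-2\right)} = \frac{1}{8}$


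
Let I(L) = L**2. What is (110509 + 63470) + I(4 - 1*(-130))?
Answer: 191935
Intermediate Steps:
(110509 + 63470) + I(4 - 1*(-130)) = (110509 + 63470) + (4 - 1*(-130))**2 = 173979 + (4 + 130)**2 = 173979 + 134**2 = 173979 + 17956 = 191935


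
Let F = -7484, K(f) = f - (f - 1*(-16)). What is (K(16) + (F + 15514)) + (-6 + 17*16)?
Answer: 8280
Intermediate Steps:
K(f) = -16 (K(f) = f - (f + 16) = f - (16 + f) = f + (-16 - f) = -16)
(K(16) + (F + 15514)) + (-6 + 17*16) = (-16 + (-7484 + 15514)) + (-6 + 17*16) = (-16 + 8030) + (-6 + 272) = 8014 + 266 = 8280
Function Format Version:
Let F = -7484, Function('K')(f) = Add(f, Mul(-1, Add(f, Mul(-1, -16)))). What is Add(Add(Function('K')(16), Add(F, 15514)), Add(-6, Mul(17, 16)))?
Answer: 8280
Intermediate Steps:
Function('K')(f) = -16 (Function('K')(f) = Add(f, Mul(-1, Add(f, 16))) = Add(f, Mul(-1, Add(16, f))) = Add(f, Add(-16, Mul(-1, f))) = -16)
Add(Add(Function('K')(16), Add(F, 15514)), Add(-6, Mul(17, 16))) = Add(Add(-16, Add(-7484, 15514)), Add(-6, Mul(17, 16))) = Add(Add(-16, 8030), Add(-6, 272)) = Add(8014, 266) = 8280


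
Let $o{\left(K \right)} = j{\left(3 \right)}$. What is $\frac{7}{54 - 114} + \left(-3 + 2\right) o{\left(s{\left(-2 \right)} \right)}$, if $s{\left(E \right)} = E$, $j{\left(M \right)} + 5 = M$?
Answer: $\frac{113}{60} \approx 1.8833$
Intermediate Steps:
$j{\left(M \right)} = -5 + M$
$o{\left(K \right)} = -2$ ($o{\left(K \right)} = -5 + 3 = -2$)
$\frac{7}{54 - 114} + \left(-3 + 2\right) o{\left(s{\left(-2 \right)} \right)} = \frac{7}{54 - 114} + \left(-3 + 2\right) \left(-2\right) = \frac{7}{-60} - -2 = 7 \left(- \frac{1}{60}\right) + 2 = - \frac{7}{60} + 2 = \frac{113}{60}$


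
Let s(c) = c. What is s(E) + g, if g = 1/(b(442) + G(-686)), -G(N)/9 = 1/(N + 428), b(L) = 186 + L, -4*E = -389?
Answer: 21010623/216044 ≈ 97.252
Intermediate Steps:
E = 389/4 (E = -¼*(-389) = 389/4 ≈ 97.250)
G(N) = -9/(428 + N) (G(N) = -9/(N + 428) = -9/(428 + N))
g = 86/54011 (g = 1/((186 + 442) - 9/(428 - 686)) = 1/(628 - 9/(-258)) = 1/(628 - 9*(-1/258)) = 1/(628 + 3/86) = 1/(54011/86) = 86/54011 ≈ 0.0015923)
s(E) + g = 389/4 + 86/54011 = 21010623/216044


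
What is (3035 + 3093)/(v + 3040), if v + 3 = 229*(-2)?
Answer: 6128/2579 ≈ 2.3761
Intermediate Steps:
v = -461 (v = -3 + 229*(-2) = -3 - 458 = -461)
(3035 + 3093)/(v + 3040) = (3035 + 3093)/(-461 + 3040) = 6128/2579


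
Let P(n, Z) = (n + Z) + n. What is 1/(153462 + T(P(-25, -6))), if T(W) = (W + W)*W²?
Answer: -1/197770 ≈ -5.0564e-6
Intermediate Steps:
P(n, Z) = Z + 2*n (P(n, Z) = (Z + n) + n = Z + 2*n)
T(W) = 2*W³ (T(W) = (2*W)*W² = 2*W³)
1/(153462 + T(P(-25, -6))) = 1/(153462 + 2*(-6 + 2*(-25))³) = 1/(153462 + 2*(-6 - 50)³) = 1/(153462 + 2*(-56)³) = 1/(153462 + 2*(-175616)) = 1/(153462 - 351232) = 1/(-197770) = -1/197770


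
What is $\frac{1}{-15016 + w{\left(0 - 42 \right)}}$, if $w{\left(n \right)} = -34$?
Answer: $- \frac{1}{15050} \approx -6.6445 \cdot 10^{-5}$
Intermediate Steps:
$\frac{1}{-15016 + w{\left(0 - 42 \right)}} = \frac{1}{-15016 - 34} = \frac{1}{-15050} = - \frac{1}{15050}$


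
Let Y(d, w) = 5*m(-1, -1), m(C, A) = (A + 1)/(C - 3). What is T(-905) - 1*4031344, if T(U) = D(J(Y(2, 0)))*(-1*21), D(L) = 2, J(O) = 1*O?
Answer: -4031386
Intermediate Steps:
m(C, A) = (1 + A)/(-3 + C)
Y(d, w) = 0 (Y(d, w) = 5*((1 - 1)/(-3 - 1)) = 5*(0/(-4)) = 5*(-1/4*0) = 5*0 = 0)
J(O) = O
T(U) = -42 (T(U) = 2*(-1*21) = 2*(-21) = -42)
T(-905) - 1*4031344 = -42 - 1*4031344 = -42 - 4031344 = -4031386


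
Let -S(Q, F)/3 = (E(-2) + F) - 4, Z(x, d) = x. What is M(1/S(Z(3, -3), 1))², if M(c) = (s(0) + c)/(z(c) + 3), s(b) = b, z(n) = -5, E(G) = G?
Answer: 1/900 ≈ 0.0011111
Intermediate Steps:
S(Q, F) = 18 - 3*F (S(Q, F) = -3*((-2 + F) - 4) = -3*(-6 + F) = 18 - 3*F)
M(c) = -c/2 (M(c) = (0 + c)/(-5 + 3) = c/(-2) = c*(-½) = -c/2)
M(1/S(Z(3, -3), 1))² = (-1/(2*(18 - 3*1)))² = (-1/(2*(18 - 3)))² = (-½/15)² = (-½*1/15)² = (-1/30)² = 1/900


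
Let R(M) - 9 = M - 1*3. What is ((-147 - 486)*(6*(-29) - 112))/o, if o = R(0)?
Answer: 30173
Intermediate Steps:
R(M) = 6 + M (R(M) = 9 + (M - 1*3) = 9 + (M - 3) = 9 + (-3 + M) = 6 + M)
o = 6 (o = 6 + 0 = 6)
((-147 - 486)*(6*(-29) - 112))/o = ((-147 - 486)*(6*(-29) - 112))/6 = -633*(-174 - 112)*(⅙) = -633*(-286)*(⅙) = 181038*(⅙) = 30173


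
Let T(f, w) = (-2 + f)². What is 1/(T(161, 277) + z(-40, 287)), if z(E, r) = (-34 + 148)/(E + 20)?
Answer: 10/252753 ≈ 3.9564e-5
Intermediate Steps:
z(E, r) = 114/(20 + E)
1/(T(161, 277) + z(-40, 287)) = 1/((-2 + 161)² + 114/(20 - 40)) = 1/(159² + 114/(-20)) = 1/(25281 + 114*(-1/20)) = 1/(25281 - 57/10) = 1/(252753/10) = 10/252753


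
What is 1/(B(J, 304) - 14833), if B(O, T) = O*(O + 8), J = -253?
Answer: 1/47152 ≈ 2.1208e-5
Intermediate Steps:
B(O, T) = O*(8 + O)
1/(B(J, 304) - 14833) = 1/(-253*(8 - 253) - 14833) = 1/(-253*(-245) - 14833) = 1/(61985 - 14833) = 1/47152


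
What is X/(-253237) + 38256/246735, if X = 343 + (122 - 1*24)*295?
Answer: 823365239/20827477065 ≈ 0.039533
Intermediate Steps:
X = 29253 (X = 343 + (122 - 24)*295 = 343 + 98*295 = 343 + 28910 = 29253)
X/(-253237) + 38256/246735 = 29253/(-253237) + 38256/246735 = 29253*(-1/253237) + 38256*(1/246735) = -29253/253237 + 12752/82245 = 823365239/20827477065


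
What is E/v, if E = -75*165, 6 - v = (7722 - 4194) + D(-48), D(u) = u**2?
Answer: 4125/1942 ≈ 2.1241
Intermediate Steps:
v = -5826 (v = 6 - ((7722 - 4194) + (-48)**2) = 6 - (3528 + 2304) = 6 - 1*5832 = 6 - 5832 = -5826)
E = -12375
E/v = -12375/(-5826) = -12375*(-1/5826) = 4125/1942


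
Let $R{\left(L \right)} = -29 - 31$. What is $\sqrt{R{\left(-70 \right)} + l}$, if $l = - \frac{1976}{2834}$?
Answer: $\frac{2 i \sqrt{180286}}{109} \approx 7.7908 i$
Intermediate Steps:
$R{\left(L \right)} = -60$ ($R{\left(L \right)} = -29 - 31 = -60$)
$l = - \frac{76}{109}$ ($l = \left(-1976\right) \frac{1}{2834} = - \frac{76}{109} \approx -0.69725$)
$\sqrt{R{\left(-70 \right)} + l} = \sqrt{-60 - \frac{76}{109}} = \sqrt{- \frac{6616}{109}} = \frac{2 i \sqrt{180286}}{109}$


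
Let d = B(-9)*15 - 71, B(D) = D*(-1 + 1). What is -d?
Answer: 71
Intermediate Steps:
B(D) = 0 (B(D) = D*0 = 0)
d = -71 (d = 0*15 - 71 = 0 - 71 = -71)
-d = -1*(-71) = 71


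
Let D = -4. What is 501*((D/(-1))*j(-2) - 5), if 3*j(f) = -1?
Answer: -3173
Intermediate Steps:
j(f) = -⅓ (j(f) = (⅓)*(-1) = -⅓)
501*((D/(-1))*j(-2) - 5) = 501*(-4/(-1)*(-⅓) - 5) = 501*(-4*(-1)*(-⅓) - 5) = 501*(4*(-⅓) - 5) = 501*(-4/3 - 5) = 501*(-19/3) = -3173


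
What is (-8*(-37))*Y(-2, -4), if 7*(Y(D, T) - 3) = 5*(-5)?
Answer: -1184/7 ≈ -169.14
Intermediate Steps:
Y(D, T) = -4/7 (Y(D, T) = 3 + (5*(-5))/7 = 3 + (⅐)*(-25) = 3 - 25/7 = -4/7)
(-8*(-37))*Y(-2, -4) = -8*(-37)*(-4/7) = 296*(-4/7) = -1184/7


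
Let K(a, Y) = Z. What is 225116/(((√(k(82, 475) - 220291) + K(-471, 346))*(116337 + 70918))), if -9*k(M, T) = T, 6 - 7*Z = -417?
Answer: 5999116284/18497417230585 - 33092052*I*√1983094/18497417230585 ≈ 0.00032432 - 0.0025193*I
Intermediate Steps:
Z = 423/7 (Z = 6/7 - ⅐*(-417) = 6/7 + 417/7 = 423/7 ≈ 60.429)
K(a, Y) = 423/7
k(M, T) = -T/9
225116/(((√(k(82, 475) - 220291) + K(-471, 346))*(116337 + 70918))) = 225116/(((√(-⅑*475 - 220291) + 423/7)*(116337 + 70918))) = 225116/(((√(-475/9 - 220291) + 423/7)*187255)) = 225116/(((√(-1983094/9) + 423/7)*187255)) = 225116/(((I*√1983094/3 + 423/7)*187255)) = 225116/(((423/7 + I*√1983094/3)*187255)) = 225116/(79208865/7 + 187255*I*√1983094/3)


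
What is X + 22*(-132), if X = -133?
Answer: -3037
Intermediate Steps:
X + 22*(-132) = -133 + 22*(-132) = -133 - 2904 = -3037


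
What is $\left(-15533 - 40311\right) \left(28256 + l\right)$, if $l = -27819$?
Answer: $-24403828$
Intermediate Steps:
$\left(-15533 - 40311\right) \left(28256 + l\right) = \left(-15533 - 40311\right) \left(28256 - 27819\right) = \left(-55844\right) 437 = -24403828$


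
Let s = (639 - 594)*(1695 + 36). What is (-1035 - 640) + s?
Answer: 76220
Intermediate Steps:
s = 77895 (s = 45*1731 = 77895)
(-1035 - 640) + s = (-1035 - 640) + 77895 = -1675 + 77895 = 76220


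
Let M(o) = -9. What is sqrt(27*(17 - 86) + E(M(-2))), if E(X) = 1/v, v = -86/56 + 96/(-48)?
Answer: I*sqrt(2029115)/33 ≈ 43.166*I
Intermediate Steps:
v = -99/28 (v = -86*1/56 + 96*(-1/48) = -43/28 - 2 = -99/28 ≈ -3.5357)
E(X) = -28/99 (E(X) = 1/(-99/28) = -28/99)
sqrt(27*(17 - 86) + E(M(-2))) = sqrt(27*(17 - 86) - 28/99) = sqrt(27*(-69) - 28/99) = sqrt(-1863 - 28/99) = sqrt(-184465/99) = I*sqrt(2029115)/33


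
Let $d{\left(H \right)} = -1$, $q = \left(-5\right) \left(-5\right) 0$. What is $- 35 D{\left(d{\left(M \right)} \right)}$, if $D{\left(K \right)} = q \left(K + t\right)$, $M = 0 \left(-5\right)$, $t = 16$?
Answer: $0$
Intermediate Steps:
$q = 0$ ($q = 25 \cdot 0 = 0$)
$M = 0$
$D{\left(K \right)} = 0$ ($D{\left(K \right)} = 0 \left(K + 16\right) = 0 \left(16 + K\right) = 0$)
$- 35 D{\left(d{\left(M \right)} \right)} = \left(-35\right) 0 = 0$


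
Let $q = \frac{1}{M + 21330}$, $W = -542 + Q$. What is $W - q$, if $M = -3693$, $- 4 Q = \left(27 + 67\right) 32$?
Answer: $- \frac{22822279}{17637} \approx -1294.0$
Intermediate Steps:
$Q = -752$ ($Q = - \frac{\left(27 + 67\right) 32}{4} = - \frac{94 \cdot 32}{4} = \left(- \frac{1}{4}\right) 3008 = -752$)
$W = -1294$ ($W = -542 - 752 = -1294$)
$q = \frac{1}{17637}$ ($q = \frac{1}{-3693 + 21330} = \frac{1}{17637} \approx 5.6699 \cdot 10^{-5}$)
$W - q = -1294 - \frac{1}{17637} = - \frac{22822279}{17637}$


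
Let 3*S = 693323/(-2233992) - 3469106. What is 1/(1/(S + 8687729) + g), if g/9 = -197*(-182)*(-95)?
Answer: -50474995508029/1547319568047858657954 ≈ -3.2621e-8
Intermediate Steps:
g = -30655170 (g = 9*(-197*(-182)*(-95)) = 9*(35854*(-95)) = 9*(-3406130) = -30655170)
S = -7749955744475/6701976 (S = (693323/(-2233992) - 3469106)/3 = (693323*(-1/2233992) - 3469106)/3 = (-693323/2233992 - 3469106)/3 = (1/3)*(-7749955744475/2233992) = -7749955744475/6701976 ≈ -1.1564e+6)
1/(1/(S + 8687729) + g) = 1/(1/(-7749955744475/6701976 + 8687729) - 30655170) = 1/(1/(50474995508029/6701976) - 30655170) = 1/(6701976/50474995508029 - 30655170) = 1/(-1547319568047858657954/50474995508029) = -50474995508029/1547319568047858657954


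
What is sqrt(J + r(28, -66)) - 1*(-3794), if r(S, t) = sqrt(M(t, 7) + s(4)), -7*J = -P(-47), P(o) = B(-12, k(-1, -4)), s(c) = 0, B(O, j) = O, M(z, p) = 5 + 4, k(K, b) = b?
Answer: 3794 + 3*sqrt(7)/7 ≈ 3795.1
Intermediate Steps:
M(z, p) = 9
P(o) = -12
J = -12/7 (J = -(-1)*(-12)/7 = -1/7*12 = -12/7 ≈ -1.7143)
r(S, t) = 3 (r(S, t) = sqrt(9 + 0) = sqrt(9) = 3)
sqrt(J + r(28, -66)) - 1*(-3794) = sqrt(-12/7 + 3) - 1*(-3794) = sqrt(9/7) + 3794 = 3*sqrt(7)/7 + 3794 = 3794 + 3*sqrt(7)/7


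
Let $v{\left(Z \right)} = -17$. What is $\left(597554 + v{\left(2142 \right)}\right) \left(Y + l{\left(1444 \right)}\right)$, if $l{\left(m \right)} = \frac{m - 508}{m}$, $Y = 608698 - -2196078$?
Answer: $\frac{605020774476690}{361} \approx 1.676 \cdot 10^{12}$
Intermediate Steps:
$Y = 2804776$ ($Y = 608698 + 2196078 = 2804776$)
$l{\left(m \right)} = \frac{-508 + m}{m}$ ($l{\left(m \right)} = \frac{m - 508}{m} = \frac{-508 + m}{m}$)
$\left(597554 + v{\left(2142 \right)}\right) \left(Y + l{\left(1444 \right)}\right) = \left(597554 - 17\right) \left(2804776 + \frac{-508 + 1444}{1444}\right) = 597537 \left(2804776 + \frac{1}{1444} \cdot 936\right) = 597537 \left(2804776 + \frac{234}{361}\right) = 597537 \cdot \frac{1012524370}{361} = \frac{605020774476690}{361}$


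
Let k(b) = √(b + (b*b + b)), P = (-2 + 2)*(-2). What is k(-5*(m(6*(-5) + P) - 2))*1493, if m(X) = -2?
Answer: 2986*√110 ≈ 31317.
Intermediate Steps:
P = 0 (P = 0*(-2) = 0)
k(b) = √(b² + 2*b) (k(b) = √(b + (b² + b)) = √(b + (b + b²)) = √(b² + 2*b))
k(-5*(m(6*(-5) + P) - 2))*1493 = √((-5*(-2 - 2))*(2 - 5*(-2 - 2)))*1493 = √((-5*(-4))*(2 - 5*(-4)))*1493 = √(20*(2 + 20))*1493 = √(20*22)*1493 = √440*1493 = (2*√110)*1493 = 2986*√110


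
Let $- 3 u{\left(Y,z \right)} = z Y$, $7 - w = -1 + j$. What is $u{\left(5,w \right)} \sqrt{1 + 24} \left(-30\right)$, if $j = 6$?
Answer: $500$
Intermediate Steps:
$w = 2$ ($w = 7 - \left(-1 + 6\right) = 7 - 5 = 2$)
$u{\left(Y,z \right)} = - \frac{Y z}{3}$ ($u{\left(Y,z \right)} = - \frac{z Y}{3} = - \frac{Y z}{3}$)
$u{\left(5,w \right)} \sqrt{1 + 24} \left(-30\right) = \left(- \frac{1}{3}\right) 5 \cdot 2 \sqrt{1 + 24} \left(-30\right) = - \frac{10 \sqrt{25}}{3} \left(-30\right) = \left(- \frac{10}{3}\right) 5 \left(-30\right) = \left(- \frac{50}{3}\right) \left(-30\right) = 500$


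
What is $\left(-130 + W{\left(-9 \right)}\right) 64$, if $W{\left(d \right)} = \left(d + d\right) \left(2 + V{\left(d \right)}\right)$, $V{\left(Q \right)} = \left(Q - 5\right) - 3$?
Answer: $8960$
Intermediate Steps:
$V{\left(Q \right)} = -8 + Q$ ($V{\left(Q \right)} = \left(-5 + Q\right) - 3 = -8 + Q$)
$W{\left(d \right)} = 2 d \left(-6 + d\right)$ ($W{\left(d \right)} = \left(d + d\right) \left(2 + \left(-8 + d\right)\right) = 2 d \left(-6 + d\right)$)
$\left(-130 + W{\left(-9 \right)}\right) 64 = \left(-130 + 2 \left(-9\right) \left(-6 - 9\right)\right) 64 = \left(-130 + 2 \left(-9\right) \left(-15\right)\right) 64 = \left(-130 + 270\right) 64 = 140 \cdot 64 = 8960$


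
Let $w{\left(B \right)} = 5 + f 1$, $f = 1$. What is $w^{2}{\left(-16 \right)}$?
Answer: $36$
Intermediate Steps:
$w{\left(B \right)} = 6$ ($w{\left(B \right)} = 5 + 1 \cdot 1 = 5 + 1 = 6$)
$w^{2}{\left(-16 \right)} = 6^{2} = 36$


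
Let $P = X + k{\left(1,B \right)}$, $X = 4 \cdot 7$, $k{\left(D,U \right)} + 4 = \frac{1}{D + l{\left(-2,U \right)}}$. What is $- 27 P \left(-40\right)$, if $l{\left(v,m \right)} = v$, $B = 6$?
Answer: $24840$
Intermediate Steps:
$k{\left(D,U \right)} = -4 + \frac{1}{-2 + D}$ ($k{\left(D,U \right)} = -4 + \frac{1}{D - 2} = -4 + \frac{1}{-2 + D}$)
$X = 28$
$P = 23$ ($P = 28 + \frac{9 - 4}{-2 + 1} = 28 + \frac{9 - 4}{-1} = 28 - 5 = 23$)
$- 27 P \left(-40\right) = \left(-27\right) 23 \left(-40\right) = \left(-621\right) \left(-40\right) = 24840$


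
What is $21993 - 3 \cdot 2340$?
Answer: $14973$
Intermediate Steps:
$21993 - 3 \cdot 2340 = 21993 - 7020 = 14973$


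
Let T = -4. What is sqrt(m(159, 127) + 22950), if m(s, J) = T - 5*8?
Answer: sqrt(22906) ≈ 151.35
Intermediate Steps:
m(s, J) = -44 (m(s, J) = -4 - 5*8 = -4 - 40 = -44)
sqrt(m(159, 127) + 22950) = sqrt(-44 + 22950) = sqrt(22906)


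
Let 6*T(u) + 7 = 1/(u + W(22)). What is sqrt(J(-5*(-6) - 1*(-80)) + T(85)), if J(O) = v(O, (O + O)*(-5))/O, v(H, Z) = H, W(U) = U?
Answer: I*sqrt(17013)/321 ≈ 0.40634*I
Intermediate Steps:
T(u) = -7/6 + 1/(6*(22 + u)) (T(u) = -7/6 + 1/(6*(u + 22)) = -7/6 + 1/(6*(22 + u)))
J(O) = 1 (J(O) = O/O = 1)
sqrt(J(-5*(-6) - 1*(-80)) + T(85)) = sqrt(1 + (-153 - 7*85)/(6*(22 + 85))) = sqrt(1 + (1/6)*(-153 - 595)/107) = sqrt(1 + (1/6)*(1/107)*(-748)) = sqrt(1 - 374/321) = sqrt(-53/321) = I*sqrt(17013)/321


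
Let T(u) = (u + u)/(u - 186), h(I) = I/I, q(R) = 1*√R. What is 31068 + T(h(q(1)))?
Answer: 5747578/185 ≈ 31068.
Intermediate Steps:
q(R) = √R
h(I) = 1
T(u) = 2*u/(-186 + u) (T(u) = (2*u)/(-186 + u) = 2*u/(-186 + u))
31068 + T(h(q(1))) = 31068 + 2*1/(-186 + 1) = 31068 + 2*1/(-185) = 31068 + 2*1*(-1/185) = 31068 - 2/185 = 5747578/185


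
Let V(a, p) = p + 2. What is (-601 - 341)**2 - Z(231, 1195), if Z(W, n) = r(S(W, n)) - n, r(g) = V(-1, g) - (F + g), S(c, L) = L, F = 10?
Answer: 888567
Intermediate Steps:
V(a, p) = 2 + p
r(g) = -8 (r(g) = (2 + g) - (10 + g) = (2 + g) + (-10 - g) = -8)
Z(W, n) = -8 - n
(-601 - 341)**2 - Z(231, 1195) = (-601 - 341)**2 - (-8 - 1*1195) = (-942)**2 - (-8 - 1195) = 887364 - 1*(-1203) = 887364 + 1203 = 888567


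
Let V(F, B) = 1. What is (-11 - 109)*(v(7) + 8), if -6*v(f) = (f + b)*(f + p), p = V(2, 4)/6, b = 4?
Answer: 1850/3 ≈ 616.67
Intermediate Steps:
p = 1/6 ≈ 0.16667
v(f) = -(4 + f)*(1/6 + f)/6 (v(f) = -(f + 4)*(f + 1/6)/6 = -(4 + f)*(1/6 + f)/6)
(-11 - 109)*(v(7) + 8) = (-11 - 109)*((-1/9 - 25/36*7 - 1/6*7**2) + 8) = -120*((-1/9 - 175/36 - 1/6*49) + 8) = -120*((-1/9 - 175/36 - 49/6) + 8) = -120*(-473/36 + 8) = -120*(-185/36) = 1850/3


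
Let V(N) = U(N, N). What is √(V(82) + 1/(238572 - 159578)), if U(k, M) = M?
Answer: √511684345946/78994 ≈ 9.0554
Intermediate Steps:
V(N) = N
√(V(82) + 1/(238572 - 159578)) = √(82 + 1/(238572 - 159578)) = √(82 + 1/78994) = √(6477509/78994) = √511684345946/78994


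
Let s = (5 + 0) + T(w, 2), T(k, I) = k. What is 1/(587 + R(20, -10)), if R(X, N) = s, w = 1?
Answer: 1/593 ≈ 0.0016863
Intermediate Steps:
s = 6 (s = (5 + 0) + 1 = 5 + 1 = 6)
R(X, N) = 6
1/(587 + R(20, -10)) = 1/(587 + 6) = 1/593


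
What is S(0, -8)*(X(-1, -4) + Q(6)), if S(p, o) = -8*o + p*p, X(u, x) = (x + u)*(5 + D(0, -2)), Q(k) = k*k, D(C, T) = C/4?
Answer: 704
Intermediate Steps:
D(C, T) = C/4 (D(C, T) = C*(¼) = C/4)
Q(k) = k²
X(u, x) = 5*u + 5*x (X(u, x) = (x + u)*(5 + (¼)*0) = (u + x)*(5 + 0) = (u + x)*5 = 5*u + 5*x)
S(p, o) = p² - 8*o (S(p, o) = -8*o + p² = p² - 8*o)
S(0, -8)*(X(-1, -4) + Q(6)) = (0² - 8*(-8))*((5*(-1) + 5*(-4)) + 6²) = (0 + 64)*((-5 - 20) + 36) = 64*(-25 + 36) = 64*11 = 704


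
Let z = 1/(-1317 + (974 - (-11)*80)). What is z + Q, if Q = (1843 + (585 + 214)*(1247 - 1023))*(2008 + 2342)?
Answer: 422384143051/537 ≈ 7.8656e+8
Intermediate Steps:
Q = 786562650 (Q = (1843 + 799*224)*4350 = (1843 + 178976)*4350 = 180819*4350 = 786562650)
z = 1/537 (z = 1/(-1317 + (974 - 1*(-880))) = 1/(-1317 + (974 + 880)) = 1/(-1317 + 1854) = 1/537 ≈ 0.0018622)
z + Q = 1/537 + 786562650 = 422384143051/537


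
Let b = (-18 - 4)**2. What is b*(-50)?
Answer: -24200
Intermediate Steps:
b = 484 (b = (-22)**2 = 484)
b*(-50) = 484*(-50) = -24200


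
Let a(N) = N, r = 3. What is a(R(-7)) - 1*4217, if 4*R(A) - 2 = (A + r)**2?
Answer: -8425/2 ≈ -4212.5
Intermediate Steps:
R(A) = 1/2 + (3 + A)**2/4 (R(A) = 1/2 + (A + 3)**2/4 = 1/2 + (3 + A)**2/4)
a(R(-7)) - 1*4217 = (1/2 + (3 - 7)**2/4) - 1*4217 = (1/2 + (1/4)*(-4)**2) - 4217 = (1/2 + (1/4)*16) - 4217 = (1/2 + 4) - 4217 = 9/2 - 4217 = -8425/2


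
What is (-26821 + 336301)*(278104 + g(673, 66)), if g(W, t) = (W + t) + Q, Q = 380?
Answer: 86413934040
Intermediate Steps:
g(W, t) = 380 + W + t (g(W, t) = (W + t) + 380 = 380 + W + t)
(-26821 + 336301)*(278104 + g(673, 66)) = (-26821 + 336301)*(278104 + (380 + 673 + 66)) = 309480*(278104 + 1119) = 309480*279223 = 86413934040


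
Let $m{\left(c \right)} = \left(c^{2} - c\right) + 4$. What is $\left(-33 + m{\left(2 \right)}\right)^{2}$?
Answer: $729$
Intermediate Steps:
$m{\left(c \right)} = 4 + c^{2} - c$
$\left(-33 + m{\left(2 \right)}\right)^{2} = \left(-33 + \left(4 + 2^{2} - 2\right)\right)^{2} = \left(-33 + \left(4 + 4 - 2\right)\right)^{2} = \left(-33 + 6\right)^{2} = \left(-27\right)^{2} = 729$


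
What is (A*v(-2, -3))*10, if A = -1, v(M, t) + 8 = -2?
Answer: 100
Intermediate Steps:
v(M, t) = -10 (v(M, t) = -8 - 2 = -10)
(A*v(-2, -3))*10 = -1*(-10)*10 = 10*10 = 100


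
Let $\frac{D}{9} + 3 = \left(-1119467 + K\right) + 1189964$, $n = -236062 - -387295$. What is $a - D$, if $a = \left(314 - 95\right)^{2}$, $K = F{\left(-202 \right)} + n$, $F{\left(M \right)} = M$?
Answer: $-1945764$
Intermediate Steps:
$n = 151233$ ($n = -236062 + 387295 = 151233$)
$K = 151031$ ($K = -202 + 151233 = 151031$)
$a = 47961$ ($a = 219^{2} = 47961$)
$D = 1993725$ ($D = -27 + 9 \left(\left(-1119467 + 151031\right) + 1189964\right) = -27 + 9 \left(-968436 + 1189964\right) = -27 + 9 \cdot 221528 = -27 + 1993752 = 1993725$)
$a - D = 47961 - 1993725 = -1945764$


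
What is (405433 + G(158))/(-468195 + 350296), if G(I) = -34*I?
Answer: -400061/117899 ≈ -3.3933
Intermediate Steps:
(405433 + G(158))/(-468195 + 350296) = (405433 - 34*158)/(-468195 + 350296) = (405433 - 5372)/(-117899) = 400061*(-1/117899) = -400061/117899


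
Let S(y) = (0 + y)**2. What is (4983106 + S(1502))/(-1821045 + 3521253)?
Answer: 3619555/850104 ≈ 4.2578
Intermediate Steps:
S(y) = y**2
(4983106 + S(1502))/(-1821045 + 3521253) = (4983106 + 1502**2)/(-1821045 + 3521253) = (4983106 + 2256004)/1700208 = 7239110*(1/1700208) = 3619555/850104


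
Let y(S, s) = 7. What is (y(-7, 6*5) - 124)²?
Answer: 13689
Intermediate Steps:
(y(-7, 6*5) - 124)² = (7 - 124)² = (-117)² = 13689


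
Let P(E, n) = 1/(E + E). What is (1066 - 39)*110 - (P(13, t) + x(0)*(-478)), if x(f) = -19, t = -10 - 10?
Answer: 2701087/26 ≈ 1.0389e+5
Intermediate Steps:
t = -20
P(E, n) = 1/(2*E)
(1066 - 39)*110 - (P(13, t) + x(0)*(-478)) = (1066 - 39)*110 - ((½)/13 - 19*(-478)) = 1027*110 - ((½)*(1/13) + 9082) = 112970 - (1/26 + 9082) = 112970 - 1*236133/26 = 112970 - 236133/26 = 2701087/26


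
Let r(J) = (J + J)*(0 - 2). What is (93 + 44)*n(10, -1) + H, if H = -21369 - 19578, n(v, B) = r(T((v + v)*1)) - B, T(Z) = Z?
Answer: -51770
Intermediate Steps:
r(J) = -4*J (r(J) = (2*J)*(-2) = -4*J)
n(v, B) = -B - 8*v (n(v, B) = -4*(v + v) - B = -4*2*v - B = -8*v - B = -B - 8*v)
H = -40947
(93 + 44)*n(10, -1) + H = (93 + 44)*(-1*(-1) - 8*10) - 40947 = 137*(1 - 80) - 40947 = 137*(-79) - 40947 = -10823 - 40947 = -51770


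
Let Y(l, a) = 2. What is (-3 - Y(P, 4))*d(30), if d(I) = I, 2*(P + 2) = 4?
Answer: -150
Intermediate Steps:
P = 0 (P = -2 + (1/2)*4 = -2 + 2 = 0)
(-3 - Y(P, 4))*d(30) = (-3 - 1*2)*30 = (-3 - 2)*30 = -5*30 = -150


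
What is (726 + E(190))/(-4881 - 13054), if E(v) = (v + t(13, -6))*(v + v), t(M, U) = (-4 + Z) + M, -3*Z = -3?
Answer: -76726/17935 ≈ -4.2780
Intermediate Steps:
Z = 1 (Z = -⅓*(-3) = 1)
t(M, U) = -3 + M (t(M, U) = (-4 + 1) + M = -3 + M)
E(v) = 2*v*(10 + v) (E(v) = (v + (-3 + 13))*(v + v) = (v + 10)*(2*v) = (10 + v)*(2*v) = 2*v*(10 + v))
(726 + E(190))/(-4881 - 13054) = (726 + 2*190*(10 + 190))/(-4881 - 13054) = (726 + 2*190*200)/(-17935) = (726 + 76000)*(-1/17935) = 76726*(-1/17935) = -76726/17935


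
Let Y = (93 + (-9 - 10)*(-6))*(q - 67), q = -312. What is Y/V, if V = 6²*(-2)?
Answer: 8717/8 ≈ 1089.6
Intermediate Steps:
Y = -78453 (Y = (93 + (-9 - 10)*(-6))*(-312 - 67) = (93 - 19*(-6))*(-379) = (93 + 114)*(-379) = 207*(-379) = -78453)
V = -72 (V = 36*(-2) = -72)
Y/V = -78453/(-72) = -78453*(-1/72) = 8717/8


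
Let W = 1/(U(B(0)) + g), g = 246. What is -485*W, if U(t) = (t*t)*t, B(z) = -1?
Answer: -97/49 ≈ -1.9796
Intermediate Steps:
U(t) = t**3 (U(t) = t**2*t = t**3)
W = 1/245 (W = 1/((-1)**3 + 246) = 1/(-1 + 246) = 1/245 ≈ 0.0040816)
-485*W = -485*1/245 = -97/49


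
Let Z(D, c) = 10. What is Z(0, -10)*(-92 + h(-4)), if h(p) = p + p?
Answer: -1000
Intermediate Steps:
h(p) = 2*p
Z(0, -10)*(-92 + h(-4)) = 10*(-92 + 2*(-4)) = 10*(-92 - 8) = 10*(-100) = -1000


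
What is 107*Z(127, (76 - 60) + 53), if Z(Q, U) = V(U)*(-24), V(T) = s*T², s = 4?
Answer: -48904992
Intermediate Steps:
V(T) = 4*T²
Z(Q, U) = -96*U² (Z(Q, U) = (4*U²)*(-24) = -96*U²)
107*Z(127, (76 - 60) + 53) = 107*(-96*((76 - 60) + 53)²) = 107*(-96*(16 + 53)²) = 107*(-96*69²) = 107*(-96*4761) = 107*(-457056) = -48904992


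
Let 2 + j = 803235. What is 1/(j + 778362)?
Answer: 1/1581595 ≈ 6.3227e-7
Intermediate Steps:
j = 803233 (j = -2 + 803235 = 803233)
1/(j + 778362) = 1/(803233 + 778362) = 1/1581595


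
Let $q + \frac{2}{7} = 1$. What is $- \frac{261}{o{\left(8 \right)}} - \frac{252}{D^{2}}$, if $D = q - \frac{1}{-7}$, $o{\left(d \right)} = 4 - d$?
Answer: $- \frac{1111}{4} \approx -277.75$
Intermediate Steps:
$q = \frac{5}{7}$ ($q = - \frac{2}{7} + 1 = \frac{5}{7} \approx 0.71429$)
$D = \frac{6}{7}$ ($D = \frac{5}{7} - \frac{1}{-7} = \frac{5}{7} - - \frac{1}{7} = \frac{5}{7} + \frac{1}{7} = \frac{6}{7} \approx 0.85714$)
$- \frac{261}{o{\left(8 \right)}} - \frac{252}{D^{2}} = - \frac{261}{4 - 8} - \frac{252}{\left(\frac{6}{7}\right)^{2}} = - \frac{261}{4 - 8} - \frac{252}{\frac{36}{49}} = - \frac{261}{-4} - 343 = \left(-261\right) \left(- \frac{1}{4}\right) - 343 = \frac{261}{4} - 343 = - \frac{1111}{4}$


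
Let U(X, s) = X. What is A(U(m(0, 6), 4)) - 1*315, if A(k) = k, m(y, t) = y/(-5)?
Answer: -315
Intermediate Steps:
m(y, t) = -y/5 (m(y, t) = y*(-⅕) = -y/5)
A(U(m(0, 6), 4)) - 1*315 = -⅕*0 - 1*315 = 0 - 315 = -315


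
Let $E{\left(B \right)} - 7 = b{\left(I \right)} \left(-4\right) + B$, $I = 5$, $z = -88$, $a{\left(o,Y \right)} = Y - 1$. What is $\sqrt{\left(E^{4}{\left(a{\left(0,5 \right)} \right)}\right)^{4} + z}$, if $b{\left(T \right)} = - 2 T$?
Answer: $\sqrt{2094704750199298376445300713} \approx 4.5768 \cdot 10^{13}$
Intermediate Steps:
$a{\left(o,Y \right)} = -1 + Y$
$E{\left(B \right)} = 47 + B$ ($E{\left(B \right)} = 7 + \left(\left(-2\right) 5 \left(-4\right) + B\right) = 7 + \left(\left(-10\right) \left(-4\right) + B\right) = 7 + \left(40 + B\right) = 47 + B$)
$\sqrt{\left(E^{4}{\left(a{\left(0,5 \right)} \right)}\right)^{4} + z} = \sqrt{\left(\left(47 + \left(-1 + 5\right)\right)^{4}\right)^{4} - 88} = \sqrt{\left(\left(47 + 4\right)^{4}\right)^{4} - 88} = \sqrt{\left(51^{4}\right)^{4} - 88} = \sqrt{6765201^{4} - 88} = \sqrt{2094704750199298376445300801 - 88} = \sqrt{2094704750199298376445300713}$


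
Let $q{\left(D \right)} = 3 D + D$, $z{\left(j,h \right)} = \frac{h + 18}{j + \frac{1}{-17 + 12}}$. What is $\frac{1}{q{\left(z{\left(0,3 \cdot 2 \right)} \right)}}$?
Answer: $- \frac{1}{480} \approx -0.0020833$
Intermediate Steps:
$z{\left(j,h \right)} = \frac{18 + h}{- \frac{1}{5} + j}$ ($z{\left(j,h \right)} = \frac{18 + h}{j + \frac{1}{-5}} = \frac{18 + h}{j - \frac{1}{5}} = \frac{18 + h}{- \frac{1}{5} + j}$)
$q{\left(D \right)} = 4 D$
$\frac{1}{q{\left(z{\left(0,3 \cdot 2 \right)} \right)}} = \frac{1}{4 \frac{5 \left(18 + 3 \cdot 2\right)}{-1 + 5 \cdot 0}} = \frac{1}{4 \frac{5 \left(18 + 6\right)}{-1 + 0}} = \frac{1}{4 \cdot 5 \frac{1}{-1} \cdot 24} = \frac{1}{4 \cdot 5 \left(-1\right) 24} = \frac{1}{4 \left(-120\right)} = \frac{1}{-480} = - \frac{1}{480}$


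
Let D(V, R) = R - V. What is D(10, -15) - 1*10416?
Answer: -10441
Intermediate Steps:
D(10, -15) - 1*10416 = (-15 - 1*10) - 1*10416 = (-15 - 10) - 10416 = -25 - 10416 = -10441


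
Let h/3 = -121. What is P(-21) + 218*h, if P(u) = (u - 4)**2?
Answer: -78509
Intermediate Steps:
h = -363 (h = 3*(-121) = -363)
P(u) = (-4 + u)**2
P(-21) + 218*h = (-4 - 21)**2 + 218*(-363) = (-25)**2 - 79134 = 625 - 79134 = -78509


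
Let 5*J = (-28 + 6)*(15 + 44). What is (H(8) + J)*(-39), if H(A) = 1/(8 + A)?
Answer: 809757/80 ≈ 10122.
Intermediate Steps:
J = -1298/5 (J = ((-28 + 6)*(15 + 44))/5 = (-22*59)/5 = (⅕)*(-1298) = -1298/5 ≈ -259.60)
(H(8) + J)*(-39) = (1/(8 + 8) - 1298/5)*(-39) = (1/16 - 1298/5)*(-39) = -20763/80*(-39) = 809757/80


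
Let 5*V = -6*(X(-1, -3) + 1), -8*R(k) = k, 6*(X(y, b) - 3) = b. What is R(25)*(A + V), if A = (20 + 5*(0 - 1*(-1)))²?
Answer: -1940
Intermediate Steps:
X(y, b) = 3 + b/6
R(k) = -k/8
A = 625 (A = (20 + 5*(0 + 1))² = (20 + 5*1)² = (20 + 5)² = 25² = 625)
V = -21/5 (V = (-6*((3 + (⅙)*(-3)) + 1))/5 = (-6*((3 - ½) + 1))/5 = (-6*(5/2 + 1))/5 = (-6*7/2)/5 = (⅕)*(-21) = -21/5 ≈ -4.2000)
R(25)*(A + V) = (-⅛*25)*(625 - 21/5) = -25/8*3104/5 = -1940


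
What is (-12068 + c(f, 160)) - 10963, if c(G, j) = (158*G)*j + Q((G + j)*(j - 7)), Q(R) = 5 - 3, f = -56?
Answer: -1438709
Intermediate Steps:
Q(R) = 2
c(G, j) = 2 + 158*G*j (c(G, j) = (158*G)*j + 2 = 158*G*j + 2 = 2 + 158*G*j)
(-12068 + c(f, 160)) - 10963 = (-12068 + (2 + 158*(-56)*160)) - 10963 = (-12068 + (2 - 1415680)) - 10963 = (-12068 - 1415678) - 10963 = -1427746 - 10963 = -1438709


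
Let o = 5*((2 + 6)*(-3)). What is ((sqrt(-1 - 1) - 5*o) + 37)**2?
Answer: (637 + I*sqrt(2))**2 ≈ 4.0577e+5 + 1802.0*I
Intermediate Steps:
o = -120 (o = 5*(8*(-3)) = 5*(-24) = -120)
((sqrt(-1 - 1) - 5*o) + 37)**2 = ((sqrt(-1 - 1) - 5*(-120)) + 37)**2 = ((sqrt(-2) + 600) + 37)**2 = ((I*sqrt(2) + 600) + 37)**2 = ((600 + I*sqrt(2)) + 37)**2 = (637 + I*sqrt(2))**2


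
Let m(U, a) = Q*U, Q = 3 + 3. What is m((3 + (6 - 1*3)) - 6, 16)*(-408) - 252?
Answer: -252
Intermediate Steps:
Q = 6
m(U, a) = 6*U
m((3 + (6 - 1*3)) - 6, 16)*(-408) - 252 = (6*((3 + (6 - 1*3)) - 6))*(-408) - 252 = (6*((3 + (6 - 3)) - 6))*(-408) - 252 = (6*((3 + 3) - 6))*(-408) - 252 = (6*(6 - 6))*(-408) - 252 = (6*0)*(-408) - 252 = 0*(-408) - 252 = 0 - 252 = -252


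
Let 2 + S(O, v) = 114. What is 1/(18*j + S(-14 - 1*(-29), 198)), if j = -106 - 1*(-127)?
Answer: 1/490 ≈ 0.0020408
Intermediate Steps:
S(O, v) = 112 (S(O, v) = -2 + 114 = 112)
j = 21 (j = -106 + 127 = 21)
1/(18*j + S(-14 - 1*(-29), 198)) = 1/(18*21 + 112) = 1/(378 + 112) = 1/490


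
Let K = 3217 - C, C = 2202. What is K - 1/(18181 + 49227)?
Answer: 68419119/67408 ≈ 1015.0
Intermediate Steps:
K = 1015 (K = 3217 - 1*2202 = 3217 - 2202 = 1015)
K - 1/(18181 + 49227) = 1015 - 1/(18181 + 49227) = 1015 - 1/67408 = 68419119/67408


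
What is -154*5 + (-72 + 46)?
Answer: -796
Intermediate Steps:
-154*5 + (-72 + 46) = -770 - 26 = -796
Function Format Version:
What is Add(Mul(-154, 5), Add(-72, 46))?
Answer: -796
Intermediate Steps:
Add(Mul(-154, 5), Add(-72, 46)) = Add(-770, -26) = -796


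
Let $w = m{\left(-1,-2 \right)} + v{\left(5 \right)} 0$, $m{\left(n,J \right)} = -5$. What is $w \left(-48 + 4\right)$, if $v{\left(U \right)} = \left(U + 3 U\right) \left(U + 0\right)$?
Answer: $220$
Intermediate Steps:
$v{\left(U \right)} = 4 U^{2}$ ($v{\left(U \right)} = 4 U U = 4 U^{2}$)
$w = -5$ ($w = -5 + 4 \cdot 5^{2} \cdot 0 = -5 + 4 \cdot 25 \cdot 0 = -5 + 100 \cdot 0 = -5 + 0 = -5$)
$w \left(-48 + 4\right) = - 5 \left(-48 + 4\right) = \left(-5\right) \left(-44\right) = 220$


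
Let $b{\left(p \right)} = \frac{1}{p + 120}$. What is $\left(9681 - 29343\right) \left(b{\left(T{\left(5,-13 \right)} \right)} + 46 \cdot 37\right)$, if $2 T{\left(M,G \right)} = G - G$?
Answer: $- \frac{669297757}{20} \approx -3.3465 \cdot 10^{7}$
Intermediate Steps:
$T{\left(M,G \right)} = 0$ ($T{\left(M,G \right)} = \frac{G - G}{2} = \frac{1}{2} \cdot 0 = 0$)
$b{\left(p \right)} = \frac{1}{120 + p}$
$\left(9681 - 29343\right) \left(b{\left(T{\left(5,-13 \right)} \right)} + 46 \cdot 37\right) = \left(9681 - 29343\right) \left(\frac{1}{120 + 0} + 46 \cdot 37\right) = - 19662 \left(\frac{1}{120} + 1702\right) = \left(-19662\right) \frac{204241}{120} = - \frac{669297757}{20}$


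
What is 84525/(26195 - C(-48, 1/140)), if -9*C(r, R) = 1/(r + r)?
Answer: 73029600/22632479 ≈ 3.2268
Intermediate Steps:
C(r, R) = -1/(18*r) (C(r, R) = -1/(9*(r + r)) = -1/(2*r)/9 = -1/(18*r))
84525/(26195 - C(-48, 1/140)) = 84525/(26195 - (-1)/(18*(-48))) = 84525/(26195 - (-1)*(-1)/(18*48)) = 84525/(26195 - 1*1/864) = 84525/(26195 - 1/864) = 84525/(22632479/864) = 84525*(864/22632479) = 73029600/22632479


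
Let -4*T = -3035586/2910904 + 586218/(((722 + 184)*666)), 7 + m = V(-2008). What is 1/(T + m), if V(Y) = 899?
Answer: 292737971664/261127488896329 ≈ 0.0011211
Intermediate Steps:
m = 892 (m = -7 + 899 = 892)
T = 5218172041/292737971664 (T = -(-3035586/2910904 + 586218/(((722 + 184)*666)))/4 = -(-3035586*1/2910904 + 586218/((906*666)))/4 = -(-1517793/1455452 + 586218/603396)/4 = -(-1517793/1455452 + 586218*(1/603396))/4 = -(-1517793/1455452 + 97703/100566)/4 = -¼*(-5218172041/73184492916) = 5218172041/292737971664 ≈ 0.017825)
1/(T + m) = 1/(5218172041/292737971664 + 892) = 1/(261127488896329/292737971664) = 292737971664/261127488896329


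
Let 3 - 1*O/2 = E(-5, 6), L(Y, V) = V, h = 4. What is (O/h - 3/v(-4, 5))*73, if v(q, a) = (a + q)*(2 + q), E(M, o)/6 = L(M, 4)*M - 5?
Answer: 5694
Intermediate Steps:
E(M, o) = -30 + 24*M (E(M, o) = 6*(4*M - 5) = 6*(-5 + 4*M) = -30 + 24*M)
v(q, a) = (2 + q)*(a + q)
O = 306 (O = 6 - 2*(-30 + 24*(-5)) = 6 - 2*(-30 - 120) = 6 - 2*(-150) = 6 + 300 = 306)
(O/h - 3/v(-4, 5))*73 = (306/4 - 3/((-4)² + 2*5 + 2*(-4) + 5*(-4)))*73 = (306*(¼) - 3/(16 + 10 - 8 - 20))*73 = (153/2 - 3/(-2))*73 = (153/2 - 3*(-½))*73 = (153/2 + 3/2)*73 = 78*73 = 5694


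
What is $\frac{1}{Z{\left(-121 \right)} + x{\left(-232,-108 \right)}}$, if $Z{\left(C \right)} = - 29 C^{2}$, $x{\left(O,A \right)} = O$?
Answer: $- \frac{1}{424821} \approx -2.3539 \cdot 10^{-6}$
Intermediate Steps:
$\frac{1}{Z{\left(-121 \right)} + x{\left(-232,-108 \right)}} = \frac{1}{- 29 \left(-121\right)^{2} - 232} = \frac{1}{\left(-29\right) 14641 - 232} = \frac{1}{-424589 - 232} = \frac{1}{-424821} = - \frac{1}{424821}$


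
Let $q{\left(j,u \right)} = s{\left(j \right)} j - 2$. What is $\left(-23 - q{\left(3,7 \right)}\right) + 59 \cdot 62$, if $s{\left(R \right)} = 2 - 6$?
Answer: $3649$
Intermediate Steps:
$s{\left(R \right)} = -4$ ($s{\left(R \right)} = 2 - 6 = -4$)
$q{\left(j,u \right)} = -2 - 4 j$ ($q{\left(j,u \right)} = - 4 j - 2 = -2 - 4 j$)
$\left(-23 - q{\left(3,7 \right)}\right) + 59 \cdot 62 = \left(-23 - \left(-2 - 12\right)\right) + 59 \cdot 62 = \left(-23 - \left(-2 - 12\right)\right) + 3658 = \left(-23 - -14\right) + 3658 = \left(-23 + 14\right) + 3658 = -9 + 3658 = 3649$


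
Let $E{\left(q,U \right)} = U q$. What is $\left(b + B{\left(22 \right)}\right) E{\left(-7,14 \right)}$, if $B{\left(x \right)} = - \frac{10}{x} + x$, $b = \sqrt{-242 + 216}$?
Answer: $- \frac{23226}{11} - 98 i \sqrt{26} \approx -2111.5 - 499.7 i$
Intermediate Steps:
$b = i \sqrt{26}$ ($b = \sqrt{-26} = i \sqrt{26} \approx 5.099 i$)
$B{\left(x \right)} = x - \frac{10}{x}$
$\left(b + B{\left(22 \right)}\right) E{\left(-7,14 \right)} = \left(i \sqrt{26} + \left(22 - \frac{10}{22}\right)\right) 14 \left(-7\right) = \left(i \sqrt{26} + \left(22 - \frac{5}{11}\right)\right) \left(-98\right) = \left(i \sqrt{26} + \frac{237}{11}\right) \left(-98\right) = \left(\frac{237}{11} + i \sqrt{26}\right) \left(-98\right) = - \frac{23226}{11} - 98 i \sqrt{26}$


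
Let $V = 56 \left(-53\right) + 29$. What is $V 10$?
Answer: $-29390$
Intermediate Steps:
$V = -2939$ ($V = -2968 + 29 = -2939$)
$V 10 = \left(-2939\right) 10 = -29390$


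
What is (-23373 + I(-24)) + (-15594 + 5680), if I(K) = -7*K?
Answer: -33119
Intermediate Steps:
(-23373 + I(-24)) + (-15594 + 5680) = (-23373 - 7*(-24)) + (-15594 + 5680) = (-23373 + 168) - 9914 = -23205 - 9914 = -33119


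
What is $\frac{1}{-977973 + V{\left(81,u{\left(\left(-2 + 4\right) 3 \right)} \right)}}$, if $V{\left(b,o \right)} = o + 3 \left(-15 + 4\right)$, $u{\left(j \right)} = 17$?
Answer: $- \frac{1}{977989} \approx -1.0225 \cdot 10^{-6}$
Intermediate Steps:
$V{\left(b,o \right)} = -33 + o$ ($V{\left(b,o \right)} = o + 3 \left(-11\right) = o - 33 = -33 + o$)
$\frac{1}{-977973 + V{\left(81,u{\left(\left(-2 + 4\right) 3 \right)} \right)}} = \frac{1}{-977973 + \left(-33 + 17\right)} = \frac{1}{-977973 - 16} = \frac{1}{-977989} = - \frac{1}{977989}$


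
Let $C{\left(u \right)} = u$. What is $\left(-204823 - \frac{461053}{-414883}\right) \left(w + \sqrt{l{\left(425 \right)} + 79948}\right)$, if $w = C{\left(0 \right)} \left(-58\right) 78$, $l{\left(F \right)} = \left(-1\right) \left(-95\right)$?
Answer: $- \frac{84977119656 \sqrt{80043}}{414883} \approx -5.7948 \cdot 10^{7}$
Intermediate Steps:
$l{\left(F \right)} = 95$
$w = 0$ ($w = 0 \left(-58\right) 78 = 0 \cdot 78 = 0$)
$\left(-204823 - \frac{461053}{-414883}\right) \left(w + \sqrt{l{\left(425 \right)} + 79948}\right) = \left(-204823 - \frac{461053}{-414883}\right) \left(0 + \sqrt{95 + 79948}\right) = \left(-204823 - - \frac{461053}{414883}\right) \left(0 + \sqrt{80043}\right) = \left(-204823 + \frac{461053}{414883}\right) \sqrt{80043} = - \frac{84977119656 \sqrt{80043}}{414883}$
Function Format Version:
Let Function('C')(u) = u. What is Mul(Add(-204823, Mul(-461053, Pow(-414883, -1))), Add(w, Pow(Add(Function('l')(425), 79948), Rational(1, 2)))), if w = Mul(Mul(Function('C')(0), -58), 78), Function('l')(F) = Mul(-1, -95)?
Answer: Mul(Rational(-84977119656, 414883), Pow(80043, Rational(1, 2))) ≈ -5.7948e+7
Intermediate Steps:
Function('l')(F) = 95
w = 0 (w = Mul(Mul(0, -58), 78) = Mul(0, 78) = 0)
Mul(Add(-204823, Mul(-461053, Pow(-414883, -1))), Add(w, Pow(Add(Function('l')(425), 79948), Rational(1, 2)))) = Mul(Add(-204823, Mul(-461053, Pow(-414883, -1))), Add(0, Pow(Add(95, 79948), Rational(1, 2)))) = Mul(Add(-204823, Mul(-461053, Rational(-1, 414883))), Add(0, Pow(80043, Rational(1, 2)))) = Mul(Add(-204823, Rational(461053, 414883)), Pow(80043, Rational(1, 2))) = Mul(Rational(-84977119656, 414883), Pow(80043, Rational(1, 2)))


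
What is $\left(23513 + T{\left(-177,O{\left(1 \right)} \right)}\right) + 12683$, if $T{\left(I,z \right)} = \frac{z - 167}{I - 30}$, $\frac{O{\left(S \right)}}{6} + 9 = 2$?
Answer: $\frac{7492781}{207} \approx 36197.0$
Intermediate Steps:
$O{\left(S \right)} = -42$ ($O{\left(S \right)} = -54 + 6 \cdot 2 = -54 + 12 = -42$)
$T{\left(I,z \right)} = \frac{-167 + z}{-30 + I}$
$\left(23513 + T{\left(-177,O{\left(1 \right)} \right)}\right) + 12683 = \left(23513 + \frac{-167 - 42}{-30 - 177}\right) + 12683 = \left(23513 + \frac{1}{-207} \left(-209\right)\right) + 12683 = \left(23513 - - \frac{209}{207}\right) + 12683 = \left(23513 + \frac{209}{207}\right) + 12683 = \frac{4867400}{207} + 12683 = \frac{7492781}{207}$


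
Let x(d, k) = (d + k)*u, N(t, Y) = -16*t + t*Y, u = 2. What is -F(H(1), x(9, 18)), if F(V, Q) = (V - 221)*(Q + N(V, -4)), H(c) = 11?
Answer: -34860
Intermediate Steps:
N(t, Y) = -16*t + Y*t
x(d, k) = 2*d + 2*k (x(d, k) = (d + k)*2 = 2*d + 2*k)
F(V, Q) = (-221 + V)*(Q - 20*V) (F(V, Q) = (V - 221)*(Q + V*(-16 - 4)) = (-221 + V)*(Q + V*(-20)) = (-221 + V)*(Q - 20*V))
-F(H(1), x(9, 18)) = -(-221*(2*9 + 2*18) - 20*11² + 4420*11 + (2*9 + 2*18)*11) = -(-221*(18 + 36) - 20*121 + 48620 + (18 + 36)*11) = -(-221*54 - 2420 + 48620 + 54*11) = -(-11934 - 2420 + 48620 + 594) = -1*34860 = -34860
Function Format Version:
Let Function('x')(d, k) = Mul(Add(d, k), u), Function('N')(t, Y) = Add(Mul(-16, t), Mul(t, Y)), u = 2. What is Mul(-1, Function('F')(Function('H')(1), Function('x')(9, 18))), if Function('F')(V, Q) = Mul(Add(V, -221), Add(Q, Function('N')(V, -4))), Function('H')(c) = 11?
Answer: -34860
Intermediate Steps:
Function('N')(t, Y) = Add(Mul(-16, t), Mul(Y, t))
Function('x')(d, k) = Add(Mul(2, d), Mul(2, k)) (Function('x')(d, k) = Mul(Add(d, k), 2) = Add(Mul(2, d), Mul(2, k)))
Function('F')(V, Q) = Mul(Add(-221, V), Add(Q, Mul(-20, V))) (Function('F')(V, Q) = Mul(Add(V, -221), Add(Q, Mul(V, Add(-16, -4)))) = Mul(Add(-221, V), Add(Q, Mul(V, -20))) = Mul(Add(-221, V), Add(Q, Mul(-20, V))))
Mul(-1, Function('F')(Function('H')(1), Function('x')(9, 18))) = Mul(-1, Add(Mul(-221, Add(Mul(2, 9), Mul(2, 18))), Mul(-20, Pow(11, 2)), Mul(4420, 11), Mul(Add(Mul(2, 9), Mul(2, 18)), 11))) = Mul(-1, Add(Mul(-221, Add(18, 36)), Mul(-20, 121), 48620, Mul(Add(18, 36), 11))) = Mul(-1, Add(Mul(-221, 54), -2420, 48620, Mul(54, 11))) = Mul(-1, Add(-11934, -2420, 48620, 594)) = Mul(-1, 34860) = -34860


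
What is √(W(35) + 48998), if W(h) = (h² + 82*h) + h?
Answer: 2*√13282 ≈ 230.50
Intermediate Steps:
W(h) = h² + 83*h
√(W(35) + 48998) = √(35*(83 + 35) + 48998) = √(35*118 + 48998) = √(4130 + 48998) = √53128 = 2*√13282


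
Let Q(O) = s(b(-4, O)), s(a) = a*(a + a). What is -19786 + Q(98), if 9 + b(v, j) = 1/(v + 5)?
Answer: -19658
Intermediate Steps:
b(v, j) = -9 + 1/(5 + v) (b(v, j) = -9 + 1/(v + 5) = -9 + 1/(5 + v))
s(a) = 2*a² (s(a) = a*(2*a) = 2*a²)
Q(O) = 128 (Q(O) = 2*((-44 - 9*(-4))/(5 - 4))² = 2*((-44 + 36)/1)² = 2*(1*(-8))² = 2*(-8)² = 2*64 = 128)
-19786 + Q(98) = -19786 + 128 = -19658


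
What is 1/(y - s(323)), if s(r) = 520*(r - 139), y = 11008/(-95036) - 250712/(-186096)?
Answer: -552681858/52879919607163 ≈ -1.0452e-5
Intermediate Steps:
y = 680566277/552681858 (y = 11008*(-1/95036) - 250712*(-1/186096) = -2752/23759 + 31339/23262 = 680566277/552681858 ≈ 1.2314)
s(r) = -72280 + 520*r (s(r) = 520*(-139 + r) = -72280 + 520*r)
1/(y - s(323)) = 1/(680566277/552681858 - (-72280 + 520*323)) = 1/(680566277/552681858 - (-72280 + 167960)) = 1/(680566277/552681858 - 1*95680) = 1/(680566277/552681858 - 95680) = 1/(-52879919607163/552681858) = -552681858/52879919607163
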